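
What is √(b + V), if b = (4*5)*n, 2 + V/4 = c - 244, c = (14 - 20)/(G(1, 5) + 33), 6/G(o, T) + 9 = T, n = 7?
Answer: 2*I*√93135/21 ≈ 29.065*I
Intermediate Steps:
G(o, T) = 6/(-9 + T)
c = -4/21 (c = (14 - 20)/(6/(-9 + 5) + 33) = -6/(6/(-4) + 33) = -6/(6*(-¼) + 33) = -6/(-3/2 + 33) = -6/63/2 = -6*2/63 = -4/21 ≈ -0.19048)
V = -20680/21 (V = -8 + 4*(-4/21 - 244) = -8 + 4*(-5128/21) = -8 - 20512/21 = -20680/21 ≈ -984.76)
b = 140 (b = (4*5)*7 = 20*7 = 140)
√(b + V) = √(140 - 20680/21) = √(-17740/21) = 2*I*√93135/21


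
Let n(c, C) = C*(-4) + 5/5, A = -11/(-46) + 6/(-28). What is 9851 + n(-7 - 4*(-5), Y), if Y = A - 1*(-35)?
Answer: 1563616/161 ≈ 9711.9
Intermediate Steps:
A = 4/161 (A = -11*(-1/46) + 6*(-1/28) = 11/46 - 3/14 = 4/161 ≈ 0.024845)
Y = 5639/161 (Y = 4/161 - 1*(-35) = 4/161 + 35 = 5639/161 ≈ 35.025)
n(c, C) = 1 - 4*C (n(c, C) = -4*C + 5*(⅕) = -4*C + 1 = 1 - 4*C)
9851 + n(-7 - 4*(-5), Y) = 9851 + (1 - 4*5639/161) = 9851 + (1 - 22556/161) = 9851 - 22395/161 = 1563616/161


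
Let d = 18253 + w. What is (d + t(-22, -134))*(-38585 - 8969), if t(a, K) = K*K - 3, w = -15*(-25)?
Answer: -1739572874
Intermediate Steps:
w = 375
d = 18628 (d = 18253 + 375 = 18628)
t(a, K) = -3 + K**2 (t(a, K) = K**2 - 3 = -3 + K**2)
(d + t(-22, -134))*(-38585 - 8969) = (18628 + (-3 + (-134)**2))*(-38585 - 8969) = (18628 + (-3 + 17956))*(-47554) = (18628 + 17953)*(-47554) = 36581*(-47554) = -1739572874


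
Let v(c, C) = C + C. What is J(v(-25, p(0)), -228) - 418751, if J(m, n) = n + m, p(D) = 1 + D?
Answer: -418977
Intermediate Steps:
v(c, C) = 2*C
J(m, n) = m + n
J(v(-25, p(0)), -228) - 418751 = (2*(1 + 0) - 228) - 418751 = (2*1 - 228) - 418751 = (2 - 228) - 418751 = -226 - 418751 = -418977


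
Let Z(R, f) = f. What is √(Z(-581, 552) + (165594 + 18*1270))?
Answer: 17*√654 ≈ 434.75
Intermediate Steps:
√(Z(-581, 552) + (165594 + 18*1270)) = √(552 + (165594 + 18*1270)) = √(552 + (165594 + 22860)) = √(552 + 188454) = √189006 = 17*√654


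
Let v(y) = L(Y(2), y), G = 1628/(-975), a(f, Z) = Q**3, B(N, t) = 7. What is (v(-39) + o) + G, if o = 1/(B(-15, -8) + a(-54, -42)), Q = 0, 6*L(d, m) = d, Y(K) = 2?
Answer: -8146/6825 ≈ -1.1936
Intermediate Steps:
L(d, m) = d/6
a(f, Z) = 0 (a(f, Z) = 0**3 = 0)
o = 1/7 (o = 1/(7 + 0) = 1/7 ≈ 0.14286)
G = -1628/975 (G = 1628*(-1/975) = -1628/975 ≈ -1.6697)
v(y) = 1/3 (v(y) = (1/6)*2 = 1/3)
(v(-39) + o) + G = (1/3 + 1/7) - 1628/975 = 10/21 - 1628/975 = -8146/6825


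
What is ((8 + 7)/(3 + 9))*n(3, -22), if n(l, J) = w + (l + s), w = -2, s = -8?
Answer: -35/4 ≈ -8.7500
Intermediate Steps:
n(l, J) = -10 + l (n(l, J) = -2 + (l - 8) = -2 + (-8 + l) = -10 + l)
((8 + 7)/(3 + 9))*n(3, -22) = ((8 + 7)/(3 + 9))*(-10 + 3) = (15/12)*(-7) = (15*(1/12))*(-7) = (5/4)*(-7) = -35/4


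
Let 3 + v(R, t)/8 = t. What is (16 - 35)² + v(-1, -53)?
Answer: -87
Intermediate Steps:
v(R, t) = -24 + 8*t
(16 - 35)² + v(-1, -53) = (16 - 35)² + (-24 + 8*(-53)) = (-19)² + (-24 - 424) = 361 - 448 = -87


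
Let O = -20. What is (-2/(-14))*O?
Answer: -20/7 ≈ -2.8571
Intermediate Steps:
(-2/(-14))*O = -2/(-14)*(-20) = -2*(-1)/14*(-20) = -1*(-1/7)*(-20) = (1/7)*(-20) = -20/7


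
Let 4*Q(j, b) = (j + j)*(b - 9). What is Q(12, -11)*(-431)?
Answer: 51720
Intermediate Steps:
Q(j, b) = j*(-9 + b)/2 (Q(j, b) = ((j + j)*(b - 9))/4 = ((2*j)*(-9 + b))/4 = (2*j*(-9 + b))/4 = j*(-9 + b)/2)
Q(12, -11)*(-431) = ((½)*12*(-9 - 11))*(-431) = ((½)*12*(-20))*(-431) = -120*(-431) = 51720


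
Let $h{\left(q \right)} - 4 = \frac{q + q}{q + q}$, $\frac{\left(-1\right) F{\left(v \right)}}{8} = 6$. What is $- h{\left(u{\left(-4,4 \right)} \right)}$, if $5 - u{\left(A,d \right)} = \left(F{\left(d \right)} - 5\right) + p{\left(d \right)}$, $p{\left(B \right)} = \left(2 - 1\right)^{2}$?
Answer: $-5$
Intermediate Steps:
$p{\left(B \right)} = 1$ ($p{\left(B \right)} = 1^{2} = 1$)
$F{\left(v \right)} = -48$ ($F{\left(v \right)} = \left(-8\right) 6 = -48$)
$u{\left(A,d \right)} = 57$ ($u{\left(A,d \right)} = 5 - \left(\left(-48 - 5\right) + 1\right) = 5 - \left(-53 + 1\right) = 5 - -52 = 5 + 52 = 57$)
$h{\left(q \right)} = 5$ ($h{\left(q \right)} = 4 + \frac{q + q}{q + q} = 4 + \frac{2 q}{2 q} = 4 + 2 q \frac{1}{2 q} = 4 + 1 = 5$)
$- h{\left(u{\left(-4,4 \right)} \right)} = \left(-1\right) 5 = -5$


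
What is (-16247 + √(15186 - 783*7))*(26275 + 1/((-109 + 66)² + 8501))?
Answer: -4418310739997/10350 + 271946251*√9705/10350 ≈ -4.2430e+8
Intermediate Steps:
(-16247 + √(15186 - 783*7))*(26275 + 1/((-109 + 66)² + 8501)) = (-16247 + √(15186 - 5481))*(26275 + 1/((-43)² + 8501)) = (-16247 + √9705)*(26275 + 1/(1849 + 8501)) = (-16247 + √9705)*(26275 + 1/10350) = (-16247 + √9705)*(271946251/10350) = -4418310739997/10350 + 271946251*√9705/10350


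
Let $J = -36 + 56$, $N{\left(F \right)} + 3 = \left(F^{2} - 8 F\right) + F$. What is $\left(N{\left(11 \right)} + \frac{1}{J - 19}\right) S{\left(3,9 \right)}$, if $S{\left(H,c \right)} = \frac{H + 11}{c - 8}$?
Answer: $588$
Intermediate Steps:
$N{\left(F \right)} = -3 + F^{2} - 7 F$ ($N{\left(F \right)} = -3 + \left(\left(F^{2} - 8 F\right) + F\right) = -3 + \left(F^{2} - 7 F\right) = -3 + F^{2} - 7 F$)
$S{\left(H,c \right)} = \frac{11 + H}{-8 + c}$
$J = 20$
$\left(N{\left(11 \right)} + \frac{1}{J - 19}\right) S{\left(3,9 \right)} = \left(\left(-3 + 11^{2} - 77\right) + \frac{1}{20 - 19}\right) \frac{11 + 3}{-8 + 9} = \left(\left(-3 + 121 - 77\right) + 1^{-1}\right) 1^{-1} \cdot 14 = \left(41 + 1\right) 1 \cdot 14 = 42 \cdot 14 = 588$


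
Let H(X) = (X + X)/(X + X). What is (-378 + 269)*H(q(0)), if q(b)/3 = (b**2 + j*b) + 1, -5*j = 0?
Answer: -109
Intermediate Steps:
j = 0 (j = -1/5*0 = 0)
q(b) = 3 + 3*b**2 (q(b) = 3*((b**2 + 0*b) + 1) = 3*((b**2 + 0) + 1) = 3*(b**2 + 1) = 3*(1 + b**2) = 3 + 3*b**2)
H(X) = 1 (H(X) = (2*X)/((2*X)) = (2*X)*(1/(2*X)) = 1)
(-378 + 269)*H(q(0)) = (-378 + 269)*1 = -109*1 = -109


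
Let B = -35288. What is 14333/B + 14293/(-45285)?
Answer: -104858299/145274280 ≈ -0.72180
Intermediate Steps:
14333/B + 14293/(-45285) = 14333/(-35288) + 14293/(-45285) = 14333*(-1/35288) + 14293*(-1/45285) = -1303/3208 - 14293/45285 = -104858299/145274280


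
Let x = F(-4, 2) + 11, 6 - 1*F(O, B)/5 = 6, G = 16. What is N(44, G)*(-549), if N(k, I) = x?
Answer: -6039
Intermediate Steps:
F(O, B) = 0 (F(O, B) = 30 - 5*6 = 30 - 30 = 0)
x = 11 (x = 0 + 11 = 11)
N(k, I) = 11
N(44, G)*(-549) = 11*(-549) = -6039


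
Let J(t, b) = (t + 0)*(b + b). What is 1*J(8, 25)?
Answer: 400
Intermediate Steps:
J(t, b) = 2*b*t (J(t, b) = t*(2*b) = 2*b*t)
1*J(8, 25) = 1*(2*25*8) = 1*400 = 400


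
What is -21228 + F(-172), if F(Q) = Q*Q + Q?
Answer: 8184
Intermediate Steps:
F(Q) = Q + Q² (F(Q) = Q² + Q = Q + Q²)
-21228 + F(-172) = -21228 - 172*(1 - 172) = -21228 - 172*(-171) = -21228 + 29412 = 8184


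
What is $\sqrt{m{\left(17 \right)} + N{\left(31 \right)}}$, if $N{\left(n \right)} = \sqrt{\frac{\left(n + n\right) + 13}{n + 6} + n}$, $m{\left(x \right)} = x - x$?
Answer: $\frac{37^{\frac{3}{4}} \sqrt[4]{1222}}{37} \approx 2.3973$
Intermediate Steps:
$m{\left(x \right)} = 0$
$N{\left(n \right)} = \sqrt{n + \frac{13 + 2 n}{6 + n}}$ ($N{\left(n \right)} = \sqrt{\frac{2 n + 13}{6 + n} + n} = \sqrt{\frac{13 + 2 n}{6 + n} + n} = \sqrt{n + \frac{13 + 2 n}{6 + n}}$)
$\sqrt{m{\left(17 \right)} + N{\left(31 \right)}} = \sqrt{0 + \sqrt{\frac{13 + 31^{2} + 8 \cdot 31}{6 + 31}}} = \sqrt{0 + \sqrt{\frac{13 + 961 + 248}{37}}} = \sqrt{0 + \sqrt{\frac{1}{37} \cdot 1222}} = \sqrt{0 + \sqrt{\frac{1222}{37}}} = \sqrt{0 + \frac{\sqrt{45214}}{37}} = \sqrt{\frac{\sqrt{45214}}{37}} = \frac{37^{\frac{3}{4}} \sqrt[4]{1222}}{37}$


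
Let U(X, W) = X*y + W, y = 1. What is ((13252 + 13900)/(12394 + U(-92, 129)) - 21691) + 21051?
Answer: -7928688/12431 ≈ -637.82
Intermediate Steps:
U(X, W) = W + X (U(X, W) = X*1 + W = X + W = W + X)
((13252 + 13900)/(12394 + U(-92, 129)) - 21691) + 21051 = ((13252 + 13900)/(12394 + (129 - 92)) - 21691) + 21051 = (27152/(12394 + 37) - 21691) + 21051 = (27152/12431 - 21691) + 21051 = -269613669/12431 + 21051 = -7928688/12431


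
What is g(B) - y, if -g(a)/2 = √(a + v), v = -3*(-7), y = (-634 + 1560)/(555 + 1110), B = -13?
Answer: -926/1665 - 4*√2 ≈ -6.2130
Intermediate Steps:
y = 926/1665 ≈ 0.55616
v = 21
g(a) = -2*√(21 + a) (g(a) = -2*√(a + 21) = -2*√(21 + a))
g(B) - y = -2*√(21 - 13) - 1*926/1665 = -4*√2 - 926/1665 = -926/1665 - 4*√2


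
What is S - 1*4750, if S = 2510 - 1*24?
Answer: -2264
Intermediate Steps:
S = 2486 (S = 2510 - 24 = 2486)
S - 1*4750 = 2486 - 1*4750 = 2486 - 4750 = -2264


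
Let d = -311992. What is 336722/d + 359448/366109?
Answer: -5566027141/57111539564 ≈ -0.097459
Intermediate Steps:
336722/d + 359448/366109 = 336722/(-311992) + 359448/366109 = 336722*(-1/311992) + 359448*(1/366109) = -168361/155996 + 359448/366109 = -5566027141/57111539564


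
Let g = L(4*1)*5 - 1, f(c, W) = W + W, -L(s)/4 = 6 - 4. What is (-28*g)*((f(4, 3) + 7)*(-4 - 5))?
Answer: -134316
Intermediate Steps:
L(s) = -8 (L(s) = -4*(6 - 4) = -4*2 = -8)
f(c, W) = 2*W
g = -41 (g = -8*5 - 1 = -40 - 1 = -41)
(-28*g)*((f(4, 3) + 7)*(-4 - 5)) = (-28*(-41))*((2*3 + 7)*(-4 - 5)) = 1148*((6 + 7)*(-9)) = 1148*(13*(-9)) = 1148*(-117) = -134316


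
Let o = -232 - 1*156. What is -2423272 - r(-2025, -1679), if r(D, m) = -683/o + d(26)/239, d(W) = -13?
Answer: -224715017297/92732 ≈ -2.4233e+6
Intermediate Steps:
o = -388 (o = -232 - 156 = -388)
r(D, m) = 158193/92732 (r(D, m) = -683/(-388) - 13/239 = -683*(-1/388) - 13*1/239 = 683/388 - 13/239 = 158193/92732)
-2423272 - r(-2025, -1679) = -2423272 - 1*158193/92732 = -2423272 - 158193/92732 = -224715017297/92732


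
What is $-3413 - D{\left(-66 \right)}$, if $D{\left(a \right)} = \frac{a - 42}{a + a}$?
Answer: $- \frac{37552}{11} \approx -3413.8$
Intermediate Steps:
$D{\left(a \right)} = \frac{-42 + a}{2 a}$
$-3413 - D{\left(-66 \right)} = -3413 - \frac{-42 - 66}{2 \left(-66\right)} = -3413 - \frac{1}{2} \left(- \frac{1}{66}\right) \left(-108\right) = -3413 - \frac{9}{11} = - \frac{37552}{11}$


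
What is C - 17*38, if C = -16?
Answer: -662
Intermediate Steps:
C - 17*38 = -16 - 17*38 = -16 - 646 = -662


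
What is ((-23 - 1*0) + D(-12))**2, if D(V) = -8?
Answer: 961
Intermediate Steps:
((-23 - 1*0) + D(-12))**2 = ((-23 - 1*0) - 8)**2 = ((-23 + 0) - 8)**2 = (-23 - 8)**2 = (-31)**2 = 961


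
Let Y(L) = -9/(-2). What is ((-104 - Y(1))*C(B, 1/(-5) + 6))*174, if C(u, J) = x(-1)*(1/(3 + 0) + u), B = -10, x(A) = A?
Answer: -182497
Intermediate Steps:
C(u, J) = -1/3 - u (C(u, J) = -(1/(3 + 0) + u) = -(1/3 + u) = -1/3 - u)
Y(L) = 9/2 (Y(L) = -9*(-1/2) = 9/2)
((-104 - Y(1))*C(B, 1/(-5) + 6))*174 = ((-104 - 1*9/2)*(-1/3 - 1*(-10)))*174 = ((-104 - 9/2)*(-1/3 + 10))*174 = -217/2*29/3*174 = -6293/6*174 = -182497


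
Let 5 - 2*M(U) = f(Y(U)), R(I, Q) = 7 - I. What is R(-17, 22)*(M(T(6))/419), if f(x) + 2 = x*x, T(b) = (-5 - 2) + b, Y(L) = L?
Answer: 72/419 ≈ 0.17184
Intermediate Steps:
T(b) = -7 + b
f(x) = -2 + x**2 (f(x) = -2 + x*x = -2 + x**2)
M(U) = 7/2 - U**2/2 (M(U) = 5/2 - (-2 + U**2)/2 = 5/2 + (1 - U**2/2) = 7/2 - U**2/2)
R(-17, 22)*(M(T(6))/419) = (7 - 1*(-17))*((7/2 - (-7 + 6)**2/2)/419) = (7 + 17)*((7/2 - 1/2*(-1)**2)*(1/419)) = 24*((7/2 - 1/2*1)*(1/419)) = 24*((7/2 - 1/2)*(1/419)) = 24*(3*(1/419)) = 24*(3/419) = 72/419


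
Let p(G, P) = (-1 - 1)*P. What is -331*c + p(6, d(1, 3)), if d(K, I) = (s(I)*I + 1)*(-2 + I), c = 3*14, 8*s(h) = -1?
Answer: -55613/4 ≈ -13903.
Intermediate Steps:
s(h) = -⅛ (s(h) = (⅛)*(-1) = -⅛)
c = 42
d(K, I) = (1 - I/8)*(-2 + I) (d(K, I) = (-I/8 + 1)*(-2 + I) = (1 - I/8)*(-2 + I))
p(G, P) = -2*P
-331*c + p(6, d(1, 3)) = -331*42 - 2*(-2 - ⅛*3² + (5/4)*3) = -13902 - 2*(-2 - ⅛*9 + 15/4) = -13902 - 2*(-2 - 9/8 + 15/4) = -13902 - 2*5/8 = -13902 - 5/4 = -55613/4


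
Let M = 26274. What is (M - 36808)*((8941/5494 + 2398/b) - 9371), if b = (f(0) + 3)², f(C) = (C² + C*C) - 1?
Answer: 253772908560/2747 ≈ 9.2382e+7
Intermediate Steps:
f(C) = -1 + 2*C² (f(C) = (C² + C²) - 1 = 2*C² - 1 = -1 + 2*C²)
b = 4 (b = ((-1 + 2*0²) + 3)² = ((-1 + 2*0) + 3)² = ((-1 + 0) + 3)² = (-1 + 3)² = 2² = 4)
(M - 36808)*((8941/5494 + 2398/b) - 9371) = (26274 - 36808)*((8941/5494 + 2398/4) - 9371) = -10534*((8941*(1/5494) + 2398*(¼)) - 9371) = -10534*((8941/5494 + 1199/2) - 9371) = -10534*(1651297/2747 - 9371) = -10534*(-24090840/2747) = 253772908560/2747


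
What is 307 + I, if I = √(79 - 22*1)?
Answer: 307 + √57 ≈ 314.55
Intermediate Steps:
I = √57 (I = √(79 - 22) = √57 ≈ 7.5498)
307 + I = 307 + √57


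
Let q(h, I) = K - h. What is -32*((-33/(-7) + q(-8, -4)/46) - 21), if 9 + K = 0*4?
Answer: 84016/161 ≈ 521.84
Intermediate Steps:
K = -9 (K = -9 + 0*4 = -9 + 0 = -9)
q(h, I) = -9 - h
-32*((-33/(-7) + q(-8, -4)/46) - 21) = -32*((-33/(-7) + (-9 - 1*(-8))/46) - 21) = -32*((-33*(-1/7) + (-9 + 8)*(1/46)) - 21) = -32*((33/7 - 1*1/46) - 21) = -32*((33/7 - 1/46) - 21) = -32*(1511/322 - 21) = -32*(-5251/322) = 84016/161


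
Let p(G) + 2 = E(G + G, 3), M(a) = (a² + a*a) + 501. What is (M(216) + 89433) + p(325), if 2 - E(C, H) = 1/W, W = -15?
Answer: 2748691/15 ≈ 1.8325e+5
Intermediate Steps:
E(C, H) = 31/15 (E(C, H) = 2 - 1/(-15) = 2 - 1*(-1/15) = 2 + 1/15 = 31/15)
M(a) = 501 + 2*a² (M(a) = (a² + a²) + 501 = 2*a² + 501 = 501 + 2*a²)
p(G) = 1/15 (p(G) = -2 + 31/15 = 1/15)
(M(216) + 89433) + p(325) = ((501 + 2*216²) + 89433) + 1/15 = ((501 + 2*46656) + 89433) + 1/15 = ((501 + 93312) + 89433) + 1/15 = (93813 + 89433) + 1/15 = 183246 + 1/15 = 2748691/15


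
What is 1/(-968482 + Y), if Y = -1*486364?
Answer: -1/1454846 ≈ -6.8736e-7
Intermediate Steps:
Y = -486364
1/(-968482 + Y) = 1/(-968482 - 486364) = 1/(-1454846) = -1/1454846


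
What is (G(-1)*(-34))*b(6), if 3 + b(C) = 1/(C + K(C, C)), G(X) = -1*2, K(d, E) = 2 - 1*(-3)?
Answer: -2176/11 ≈ -197.82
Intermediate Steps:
K(d, E) = 5 (K(d, E) = 2 + 3 = 5)
G(X) = -2
b(C) = -3 + 1/(5 + C) (b(C) = -3 + 1/(C + 5) = -3 + 1/(5 + C))
(G(-1)*(-34))*b(6) = (-2*(-34))*((-14 - 3*6)/(5 + 6)) = 68*((-14 - 18)/11) = 68*((1/11)*(-32)) = 68*(-32/11) = -2176/11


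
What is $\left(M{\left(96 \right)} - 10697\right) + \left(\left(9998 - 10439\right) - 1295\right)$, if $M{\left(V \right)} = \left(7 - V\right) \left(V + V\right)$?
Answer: $-29521$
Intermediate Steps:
$M{\left(V \right)} = 2 V \left(7 - V\right)$ ($M{\left(V \right)} = \left(7 - V\right) 2 V = 2 V \left(7 - V\right)$)
$\left(M{\left(96 \right)} - 10697\right) + \left(\left(9998 - 10439\right) - 1295\right) = \left(2 \cdot 96 \left(7 - 96\right) - 10697\right) + \left(\left(9998 - 10439\right) - 1295\right) = \left(2 \cdot 96 \left(7 - 96\right) - 10697\right) - 1736 = \left(2 \cdot 96 \left(-89\right) - 10697\right) - 1736 = \left(-17088 - 10697\right) - 1736 = -27785 - 1736 = -29521$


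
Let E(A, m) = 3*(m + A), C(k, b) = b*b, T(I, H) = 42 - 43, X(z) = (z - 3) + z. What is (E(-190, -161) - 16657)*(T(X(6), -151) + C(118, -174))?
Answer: -536170250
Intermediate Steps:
X(z) = -3 + 2*z (X(z) = (-3 + z) + z = -3 + 2*z)
T(I, H) = -1
C(k, b) = b²
E(A, m) = 3*A + 3*m (E(A, m) = 3*(A + m) = 3*A + 3*m)
(E(-190, -161) - 16657)*(T(X(6), -151) + C(118, -174)) = ((3*(-190) + 3*(-161)) - 16657)*(-1 + (-174)²) = ((-570 - 483) - 16657)*(-1 + 30276) = (-1053 - 16657)*30275 = -17710*30275 = -536170250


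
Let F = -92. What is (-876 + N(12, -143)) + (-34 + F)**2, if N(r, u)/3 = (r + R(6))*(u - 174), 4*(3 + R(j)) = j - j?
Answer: 6441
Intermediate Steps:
R(j) = -3 (R(j) = -3 + (j - j)/4 = -3 + (1/4)*0 = -3 + 0 = -3)
N(r, u) = 3*(-174 + u)*(-3 + r) (N(r, u) = 3*((r - 3)*(u - 174)) = 3*((-3 + r)*(-174 + u)) = 3*((-174 + u)*(-3 + r)) = 3*(-174 + u)*(-3 + r))
(-876 + N(12, -143)) + (-34 + F)**2 = (-876 + (1566 - 522*12 - 9*(-143) + 3*12*(-143))) + (-34 - 92)**2 = (-876 + (1566 - 6264 + 1287 - 5148)) + (-126)**2 = (-876 - 8559) + 15876 = -9435 + 15876 = 6441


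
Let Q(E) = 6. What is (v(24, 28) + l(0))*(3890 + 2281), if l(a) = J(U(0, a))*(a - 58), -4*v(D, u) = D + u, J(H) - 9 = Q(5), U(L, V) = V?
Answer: -5448993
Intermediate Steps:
J(H) = 15 (J(H) = 9 + 6 = 15)
v(D, u) = -D/4 - u/4 (v(D, u) = -(D + u)/4 = -D/4 - u/4)
l(a) = -870 + 15*a (l(a) = 15*(a - 58) = 15*(-58 + a) = -870 + 15*a)
(v(24, 28) + l(0))*(3890 + 2281) = ((-¼*24 - ¼*28) + (-870 + 15*0))*(3890 + 2281) = ((-6 - 7) + (-870 + 0))*6171 = (-13 - 870)*6171 = -883*6171 = -5448993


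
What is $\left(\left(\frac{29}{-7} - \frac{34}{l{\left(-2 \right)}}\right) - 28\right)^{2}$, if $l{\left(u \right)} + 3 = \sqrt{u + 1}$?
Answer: $\frac{575663}{1225} - \frac{26112 i}{175} \approx 469.93 - 149.21 i$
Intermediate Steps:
$l{\left(u \right)} = -3 + \sqrt{1 + u}$ ($l{\left(u \right)} = -3 + \sqrt{u + 1} = -3 + \sqrt{1 + u}$)
$\left(\left(\frac{29}{-7} - \frac{34}{l{\left(-2 \right)}}\right) - 28\right)^{2} = \left(\left(\frac{29}{-7} - \frac{34}{-3 + \sqrt{1 - 2}}\right) - 28\right)^{2} = \left(\left(29 \left(- \frac{1}{7}\right) - \frac{34}{-3 + \sqrt{-1}}\right) - 28\right)^{2} = \left(\left(- \frac{29}{7} - \frac{34}{-3 + i}\right) - 28\right)^{2} = \left(\left(- \frac{29}{7} - 34 \frac{-3 - i}{10}\right) - 28\right)^{2} = \left(\left(- \frac{29}{7} - \frac{17 \left(-3 - i\right)}{5}\right) - 28\right)^{2} = \left(- \frac{225}{7} - \frac{17 \left(-3 - i\right)}{5}\right)^{2}$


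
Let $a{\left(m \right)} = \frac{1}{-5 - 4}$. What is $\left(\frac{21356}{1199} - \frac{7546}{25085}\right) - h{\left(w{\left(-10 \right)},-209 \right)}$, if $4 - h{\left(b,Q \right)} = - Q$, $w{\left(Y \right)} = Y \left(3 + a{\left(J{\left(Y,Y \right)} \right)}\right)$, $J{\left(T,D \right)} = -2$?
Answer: $\frac{6692435181}{30076915} \approx 222.51$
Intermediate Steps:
$a{\left(m \right)} = - \frac{1}{9}$ ($a{\left(m \right)} = \frac{1}{-9} = - \frac{1}{9}$)
$w{\left(Y \right)} = \frac{26 Y}{9}$ ($w{\left(Y \right)} = Y \left(3 - \frac{1}{9}\right) = Y \frac{26}{9} = \frac{26 Y}{9}$)
$h{\left(b,Q \right)} = 4 + Q$ ($h{\left(b,Q \right)} = 4 - - Q = 4 + Q$)
$\left(\frac{21356}{1199} - \frac{7546}{25085}\right) - h{\left(w{\left(-10 \right)},-209 \right)} = \left(\frac{21356}{1199} - \frac{7546}{25085}\right) - \left(4 - 209\right) = \left(21356 \cdot \frac{1}{1199} - \frac{7546}{25085}\right) - -205 = \left(\frac{21356}{1199} - \frac{7546}{25085}\right) + 205 = \frac{526667606}{30076915} + 205 = \frac{6692435181}{30076915}$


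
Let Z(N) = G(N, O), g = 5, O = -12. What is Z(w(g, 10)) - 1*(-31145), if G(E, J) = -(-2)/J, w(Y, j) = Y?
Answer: 186869/6 ≈ 31145.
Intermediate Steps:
G(E, J) = 2/J
Z(N) = -1/6 (Z(N) = 2/(-12) = 2*(-1/12) = -1/6)
Z(w(g, 10)) - 1*(-31145) = -1/6 - 1*(-31145) = -1/6 + 31145 = 186869/6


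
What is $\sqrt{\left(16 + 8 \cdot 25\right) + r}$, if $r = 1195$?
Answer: $\sqrt{1411} \approx 37.563$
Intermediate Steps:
$\sqrt{\left(16 + 8 \cdot 25\right) + r} = \sqrt{\left(16 + 8 \cdot 25\right) + 1195} = \sqrt{\left(16 + 200\right) + 1195} = \sqrt{216 + 1195} = \sqrt{1411}$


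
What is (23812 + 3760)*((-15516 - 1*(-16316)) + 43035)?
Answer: 1208618620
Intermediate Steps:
(23812 + 3760)*((-15516 - 1*(-16316)) + 43035) = 27572*((-15516 + 16316) + 43035) = 27572*(800 + 43035) = 27572*43835 = 1208618620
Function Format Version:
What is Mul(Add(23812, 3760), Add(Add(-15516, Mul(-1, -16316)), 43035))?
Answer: 1208618620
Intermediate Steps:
Mul(Add(23812, 3760), Add(Add(-15516, Mul(-1, -16316)), 43035)) = Mul(27572, Add(Add(-15516, 16316), 43035)) = Mul(27572, Add(800, 43035)) = Mul(27572, 43835) = 1208618620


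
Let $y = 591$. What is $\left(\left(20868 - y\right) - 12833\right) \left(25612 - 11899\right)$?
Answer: $102079572$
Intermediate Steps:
$\left(\left(20868 - y\right) - 12833\right) \left(25612 - 11899\right) = \left(\left(20868 - 591\right) - 12833\right) \left(25612 - 11899\right) = \left(\left(20868 - 591\right) - 12833\right) 13713 = \left(20277 - 12833\right) 13713 = 7444 \cdot 13713 = 102079572$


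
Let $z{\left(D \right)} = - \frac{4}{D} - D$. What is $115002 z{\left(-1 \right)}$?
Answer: $575010$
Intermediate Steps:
$z{\left(D \right)} = - D - \frac{4}{D}$
$115002 z{\left(-1 \right)} = 115002 \left(\left(-1\right) \left(-1\right) - \frac{4}{-1}\right) = 115002 \left(1 - -4\right) = 115002 \left(1 + 4\right) = 115002 \cdot 5 = 575010$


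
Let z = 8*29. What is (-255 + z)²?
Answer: 529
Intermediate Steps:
z = 232
(-255 + z)² = (-255 + 232)² = (-23)² = 529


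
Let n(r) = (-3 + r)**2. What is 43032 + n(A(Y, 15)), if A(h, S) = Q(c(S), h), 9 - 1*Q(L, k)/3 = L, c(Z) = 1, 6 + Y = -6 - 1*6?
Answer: 43473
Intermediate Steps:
Y = -18 (Y = -6 + (-6 - 1*6) = -6 + (-6 - 6) = -6 - 12 = -18)
Q(L, k) = 27 - 3*L
A(h, S) = 24 (A(h, S) = 27 - 3*1 = 27 - 3 = 24)
43032 + n(A(Y, 15)) = 43032 + (-3 + 24)**2 = 43032 + 21**2 = 43032 + 441 = 43473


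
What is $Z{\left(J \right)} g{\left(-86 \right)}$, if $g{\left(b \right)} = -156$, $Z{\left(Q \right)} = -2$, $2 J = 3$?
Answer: $312$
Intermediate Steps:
$J = \frac{3}{2}$ ($J = \frac{1}{2} \cdot 3 = \frac{3}{2} \approx 1.5$)
$Z{\left(J \right)} g{\left(-86 \right)} = \left(-2\right) \left(-156\right) = 312$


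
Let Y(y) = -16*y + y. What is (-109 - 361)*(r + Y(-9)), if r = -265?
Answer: 61100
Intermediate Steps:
Y(y) = -15*y
(-109 - 361)*(r + Y(-9)) = (-109 - 361)*(-265 - 15*(-9)) = -470*(-265 + 135) = -470*(-130) = 61100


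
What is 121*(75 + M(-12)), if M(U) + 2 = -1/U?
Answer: 106117/12 ≈ 8843.1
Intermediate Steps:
M(U) = -2 - 1/U
121*(75 + M(-12)) = 121*(75 + (-2 - 1/(-12))) = 121*(75 + (-2 - 1*(-1/12))) = 121*(75 + (-2 + 1/12)) = 121*(75 - 23/12) = 121*(877/12) = 106117/12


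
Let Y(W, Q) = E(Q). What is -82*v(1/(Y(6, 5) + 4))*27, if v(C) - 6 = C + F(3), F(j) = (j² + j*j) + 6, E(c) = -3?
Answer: -68634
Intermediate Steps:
Y(W, Q) = -3
F(j) = 6 + 2*j² (F(j) = (j² + j²) + 6 = 2*j² + 6 = 6 + 2*j²)
v(C) = 30 + C (v(C) = 6 + (C + (6 + 2*3²)) = 6 + (C + (6 + 2*9)) = 6 + (C + (6 + 18)) = 6 + (C + 24) = 6 + (24 + C) = 30 + C)
-82*v(1/(Y(6, 5) + 4))*27 = -82*(30 + 1/(-3 + 4))*27 = -82*(30 + 1/1)*27 = -82*(30 + 1)*27 = -82*31*27 = -2542*27 = -68634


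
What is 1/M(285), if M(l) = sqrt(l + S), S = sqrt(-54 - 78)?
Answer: 1/sqrt(285 + 2*I*sqrt(33)) ≈ 0.059199 - 0.0011927*I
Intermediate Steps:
S = 2*I*sqrt(33) (S = sqrt(-132) = 2*I*sqrt(33) ≈ 11.489*I)
M(l) = sqrt(l + 2*I*sqrt(33))
1/M(285) = 1/(sqrt(285 + 2*I*sqrt(33))) = 1/sqrt(285 + 2*I*sqrt(33))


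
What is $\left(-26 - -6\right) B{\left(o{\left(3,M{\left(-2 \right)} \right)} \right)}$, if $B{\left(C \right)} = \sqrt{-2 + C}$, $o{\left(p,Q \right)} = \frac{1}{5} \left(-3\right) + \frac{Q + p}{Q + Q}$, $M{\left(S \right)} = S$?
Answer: $- 2 i \sqrt{285} \approx - 33.764 i$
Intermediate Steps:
$o{\left(p,Q \right)} = - \frac{3}{5} + \frac{Q + p}{2 Q}$ ($o{\left(p,Q \right)} = \frac{1}{5} \left(-3\right) + \frac{Q + p}{2 Q} = - \frac{3}{5} + \left(Q + p\right) \frac{1}{2 Q} = - \frac{3}{5} + \frac{Q + p}{2 Q}$)
$\left(-26 - -6\right) B{\left(o{\left(3,M{\left(-2 \right)} \right)} \right)} = \left(-26 - -6\right) \sqrt{-2 + \frac{\left(-1\right) \left(-2\right) + 5 \cdot 3}{10 \left(-2\right)}} = \left(-26 + 6\right) \sqrt{-2 + \frac{1}{10} \left(- \frac{1}{2}\right) \left(2 + 15\right)} = - 20 \sqrt{-2 + \frac{1}{10} \left(- \frac{1}{2}\right) 17} = - 20 \sqrt{-2 - \frac{17}{20}} = - 20 \sqrt{- \frac{57}{20}} = - 20 \frac{i \sqrt{285}}{10} = - 2 i \sqrt{285}$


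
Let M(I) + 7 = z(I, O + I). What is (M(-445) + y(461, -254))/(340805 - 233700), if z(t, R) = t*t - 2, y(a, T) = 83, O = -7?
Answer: 198099/107105 ≈ 1.8496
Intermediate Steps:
z(t, R) = -2 + t² (z(t, R) = t² - 2 = -2 + t²)
M(I) = -9 + I² (M(I) = -7 + (-2 + I²) = -9 + I²)
(M(-445) + y(461, -254))/(340805 - 233700) = ((-9 + (-445)²) + 83)/(340805 - 233700) = ((-9 + 198025) + 83)/107105 = (198016 + 83)*(1/107105) = 198099*(1/107105) = 198099/107105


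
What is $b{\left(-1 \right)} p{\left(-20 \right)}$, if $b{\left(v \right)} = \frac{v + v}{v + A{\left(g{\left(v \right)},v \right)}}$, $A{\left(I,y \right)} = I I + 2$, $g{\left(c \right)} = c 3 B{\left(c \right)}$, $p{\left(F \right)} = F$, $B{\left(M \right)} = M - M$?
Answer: $40$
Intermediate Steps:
$B{\left(M \right)} = 0$
$g{\left(c \right)} = 0$ ($g{\left(c \right)} = c 3 \cdot 0 = 3 c 0 = 0$)
$A{\left(I,y \right)} = 2 + I^{2}$ ($A{\left(I,y \right)} = I^{2} + 2 = 2 + I^{2}$)
$b{\left(v \right)} = \frac{2 v}{2 + v}$ ($b{\left(v \right)} = \frac{v + v}{v + \left(2 + 0^{2}\right)} = \frac{2 v}{v + \left(2 + 0\right)} = \frac{2 v}{v + 2} = \frac{2 v}{2 + v}$)
$b{\left(-1 \right)} p{\left(-20 \right)} = 2 \left(-1\right) \frac{1}{2 - 1} \left(-20\right) = 2 \left(-1\right) 1^{-1} \left(-20\right) = 2 \left(-1\right) 1 \left(-20\right) = \left(-2\right) \left(-20\right) = 40$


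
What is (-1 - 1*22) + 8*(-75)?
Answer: -623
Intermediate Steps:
(-1 - 1*22) + 8*(-75) = (-1 - 22) - 600 = -23 - 600 = -623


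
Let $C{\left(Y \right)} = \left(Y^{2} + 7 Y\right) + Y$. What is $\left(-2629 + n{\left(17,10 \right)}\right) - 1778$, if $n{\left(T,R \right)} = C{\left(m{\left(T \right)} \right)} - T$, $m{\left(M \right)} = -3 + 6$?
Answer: $-4391$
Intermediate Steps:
$m{\left(M \right)} = 3$
$C{\left(Y \right)} = Y^{2} + 8 Y$
$n{\left(T,R \right)} = 33 - T$ ($n{\left(T,R \right)} = 3 \left(8 + 3\right) - T = 3 \cdot 11 - T = 33 - T$)
$\left(-2629 + n{\left(17,10 \right)}\right) - 1778 = \left(-2629 + \left(33 - 17\right)\right) - 1778 = \left(-2629 + 16\right) - 1778 = -2613 - 1778 = -4391$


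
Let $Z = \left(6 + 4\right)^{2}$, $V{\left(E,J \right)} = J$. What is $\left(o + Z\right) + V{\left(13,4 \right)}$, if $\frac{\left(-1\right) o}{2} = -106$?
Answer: $316$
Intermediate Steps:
$o = 212$ ($o = \left(-2\right) \left(-106\right) = 212$)
$Z = 100$ ($Z = 10^{2} = 100$)
$\left(o + Z\right) + V{\left(13,4 \right)} = \left(212 + 100\right) + 4 = 312 + 4 = 316$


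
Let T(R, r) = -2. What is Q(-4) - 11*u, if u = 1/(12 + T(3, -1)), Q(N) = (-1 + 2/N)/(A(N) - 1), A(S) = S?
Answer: -4/5 ≈ -0.80000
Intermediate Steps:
Q(N) = (-1 + 2/N)/(-1 + N) (Q(N) = (-1 + 2/N)/(N - 1) = (-1 + 2/N)/(-1 + N))
u = 1/10 (u = 1/(12 - 2) = 1/10 ≈ 0.10000)
Q(-4) - 11*u = (2 - 1*(-4))/((-4)*(-1 - 4)) - 11*1/10 = -1/4*(2 + 4)/(-5) - 11/10 = -1/4*(-1/5)*6 - 11/10 = 3/10 - 11/10 = -4/5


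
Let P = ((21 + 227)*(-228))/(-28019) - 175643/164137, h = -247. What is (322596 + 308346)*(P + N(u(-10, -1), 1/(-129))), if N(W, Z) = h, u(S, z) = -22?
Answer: -713962714746923460/4598954603 ≈ -1.5524e+8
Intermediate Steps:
N(W, Z) = -247
P = 4359621311/4598954603 (P = (248*(-228))*(-1/28019) - 175643*1/164137 = -56544*(-1/28019) - 175643/164137 = 56544/28019 - 175643/164137 = 4359621311/4598954603 ≈ 0.94796)
(322596 + 308346)*(P + N(u(-10, -1), 1/(-129))) = (322596 + 308346)*(4359621311/4598954603 - 247) = 630942*(-1131582165630/4598954603) = -713962714746923460/4598954603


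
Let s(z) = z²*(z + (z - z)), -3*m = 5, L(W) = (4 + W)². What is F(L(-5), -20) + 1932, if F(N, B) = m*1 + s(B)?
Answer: -18209/3 ≈ -6069.7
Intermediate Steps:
m = -5/3 (m = -⅓*5 = -5/3 ≈ -1.6667)
s(z) = z³ (s(z) = z²*(z + 0) = z²*z = z³)
F(N, B) = -5/3 + B³ (F(N, B) = -5/3*1 + B³ = -5/3 + B³)
F(L(-5), -20) + 1932 = (-5/3 + (-20)³) + 1932 = (-5/3 - 8000) + 1932 = -24005/3 + 1932 = -18209/3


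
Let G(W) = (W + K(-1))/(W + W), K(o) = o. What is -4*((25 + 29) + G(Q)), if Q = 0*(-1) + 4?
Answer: -435/2 ≈ -217.50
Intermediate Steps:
Q = 4 (Q = 0 + 4 = 4)
G(W) = (-1 + W)/(2*W) (G(W) = (W - 1)/(W + W) = (-1 + W)/((2*W)) = (-1 + W)*(1/(2*W)) = (-1 + W)/(2*W))
-4*((25 + 29) + G(Q)) = -4*((25 + 29) + (1/2)*(-1 + 4)/4) = -4*(54 + (1/2)*(1/4)*3) = -4*(54 + 3/8) = -4*435/8 = -435/2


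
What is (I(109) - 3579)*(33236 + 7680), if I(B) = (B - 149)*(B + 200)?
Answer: -652160124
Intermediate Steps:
I(B) = (-149 + B)*(200 + B)
(I(109) - 3579)*(33236 + 7680) = ((-29800 + 109**2 + 51*109) - 3579)*(33236 + 7680) = ((-29800 + 11881 + 5559) - 3579)*40916 = (-12360 - 3579)*40916 = -15939*40916 = -652160124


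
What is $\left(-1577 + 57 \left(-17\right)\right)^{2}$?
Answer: $6482116$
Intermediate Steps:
$\left(-1577 + 57 \left(-17\right)\right)^{2} = \left(-1577 - 969\right)^{2} = \left(-2546\right)^{2} = 6482116$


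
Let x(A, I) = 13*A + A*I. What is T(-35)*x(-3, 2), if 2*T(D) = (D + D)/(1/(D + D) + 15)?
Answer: 110250/1049 ≈ 105.10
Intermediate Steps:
T(D) = D/(15 + 1/(2*D)) (T(D) = ((D + D)/(1/(D + D) + 15))/2 = ((2*D)/(1/(2*D) + 15))/2 = ((2*D)/(15 + 1/(2*D)))/2 = (2*D/(15 + 1/(2*D)))/2 = D/(15 + 1/(2*D)))
T(-35)*x(-3, 2) = (2*(-35)**2/(1 + 30*(-35)))*(-3*(13 + 2)) = (2*1225/(1 - 1050))*(-3*15) = (2*1225/(-1049))*(-45) = (2*1225*(-1/1049))*(-45) = -2450/1049*(-45) = 110250/1049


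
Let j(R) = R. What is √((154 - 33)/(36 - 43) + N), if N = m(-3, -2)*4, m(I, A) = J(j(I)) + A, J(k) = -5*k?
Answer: 9*√21/7 ≈ 5.8919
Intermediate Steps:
m(I, A) = A - 5*I (m(I, A) = -5*I + A = A - 5*I)
N = 52 (N = (-2 - 5*(-3))*4 = (-2 + 15)*4 = 13*4 = 52)
√((154 - 33)/(36 - 43) + N) = √((154 - 33)/(36 - 43) + 52) = √(121/(-7) + 52) = √(121*(-⅐) + 52) = √(-121/7 + 52) = √(243/7) = 9*√21/7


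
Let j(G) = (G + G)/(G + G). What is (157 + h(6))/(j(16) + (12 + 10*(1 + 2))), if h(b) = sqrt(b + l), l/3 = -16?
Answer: 157/43 + I*sqrt(42)/43 ≈ 3.6512 + 0.15071*I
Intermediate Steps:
l = -48 (l = 3*(-16) = -48)
h(b) = sqrt(-48 + b) (h(b) = sqrt(b - 48) = sqrt(-48 + b))
j(G) = 1 (j(G) = (2*G)/((2*G)) = (2*G)*(1/(2*G)) = 1)
(157 + h(6))/(j(16) + (12 + 10*(1 + 2))) = (157 + sqrt(-48 + 6))/(1 + (12 + 10*(1 + 2))) = (157 + sqrt(-42))/(1 + (12 + 10*3)) = (157 + I*sqrt(42))/(1 + (12 + 30)) = (157 + I*sqrt(42))/(1 + 42) = (157 + I*sqrt(42))/43 = (157 + I*sqrt(42))*(1/43) = 157/43 + I*sqrt(42)/43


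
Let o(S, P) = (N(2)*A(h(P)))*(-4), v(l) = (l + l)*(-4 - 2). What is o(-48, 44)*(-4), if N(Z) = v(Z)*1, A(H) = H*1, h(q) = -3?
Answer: 1152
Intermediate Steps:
A(H) = H
v(l) = -12*l (v(l) = (2*l)*(-6) = -12*l)
N(Z) = -12*Z (N(Z) = -12*Z*1 = -12*Z)
o(S, P) = -288 (o(S, P) = (-12*2*(-3))*(-4) = -24*(-3)*(-4) = 72*(-4) = -288)
o(-48, 44)*(-4) = -288*(-4) = 1152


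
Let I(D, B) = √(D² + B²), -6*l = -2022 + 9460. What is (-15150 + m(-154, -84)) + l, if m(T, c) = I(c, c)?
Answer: -49169/3 + 84*√2 ≈ -16271.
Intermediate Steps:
l = -3719/3 (l = -(-2022 + 9460)/6 = -⅙*7438 = -3719/3 ≈ -1239.7)
I(D, B) = √(B² + D²)
m(T, c) = √2*√(c²) (m(T, c) = √(c² + c²) = √(2*c²) = √2*√(c²))
(-15150 + m(-154, -84)) + l = (-15150 + √2*√((-84)²)) - 3719/3 = (-15150 + √2*√7056) - 3719/3 = (-15150 + √2*84) - 3719/3 = (-15150 + 84*√2) - 3719/3 = -49169/3 + 84*√2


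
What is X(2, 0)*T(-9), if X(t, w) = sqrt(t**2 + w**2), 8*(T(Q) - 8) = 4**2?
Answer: 20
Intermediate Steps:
T(Q) = 10 (T(Q) = 8 + (1/8)*4**2 = 8 + (1/8)*16 = 8 + 2 = 10)
X(2, 0)*T(-9) = sqrt(2**2 + 0**2)*10 = sqrt(4 + 0)*10 = sqrt(4)*10 = 2*10 = 20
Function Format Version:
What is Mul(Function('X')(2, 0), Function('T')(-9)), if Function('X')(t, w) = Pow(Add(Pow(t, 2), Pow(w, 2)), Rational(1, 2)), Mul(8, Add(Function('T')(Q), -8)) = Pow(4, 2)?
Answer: 20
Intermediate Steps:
Function('T')(Q) = 10 (Function('T')(Q) = Add(8, Mul(Rational(1, 8), Pow(4, 2))) = Add(8, Mul(Rational(1, 8), 16)) = Add(8, 2) = 10)
Mul(Function('X')(2, 0), Function('T')(-9)) = Mul(Pow(Add(Pow(2, 2), Pow(0, 2)), Rational(1, 2)), 10) = Mul(Pow(Add(4, 0), Rational(1, 2)), 10) = Mul(Pow(4, Rational(1, 2)), 10) = Mul(2, 10) = 20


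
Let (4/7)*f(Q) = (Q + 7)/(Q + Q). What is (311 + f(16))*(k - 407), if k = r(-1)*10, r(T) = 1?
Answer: -15867693/128 ≈ -1.2397e+5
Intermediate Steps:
f(Q) = 7*(7 + Q)/(8*Q) (f(Q) = 7*((Q + 7)/(Q + Q))/4 = 7*((7 + Q)/((2*Q)))/4 = 7*((7 + Q)*(1/(2*Q)))/4 = 7*((7 + Q)/(2*Q))/4 = 7*(7 + Q)/(8*Q))
k = 10 (k = 1*10 = 10)
(311 + f(16))*(k - 407) = (311 + (7/8)*(7 + 16)/16)*(10 - 407) = (311 + (7/8)*(1/16)*23)*(-397) = (311 + 161/128)*(-397) = (39969/128)*(-397) = -15867693/128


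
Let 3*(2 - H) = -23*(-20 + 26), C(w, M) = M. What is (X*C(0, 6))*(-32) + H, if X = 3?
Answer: -528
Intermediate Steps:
H = 48 (H = 2 - (-23)*(-20 + 26)/3 = 2 - (-23)*6/3 = 2 - ⅓*(-138) = 2 + 46 = 48)
(X*C(0, 6))*(-32) + H = (3*6)*(-32) + 48 = 18*(-32) + 48 = -576 + 48 = -528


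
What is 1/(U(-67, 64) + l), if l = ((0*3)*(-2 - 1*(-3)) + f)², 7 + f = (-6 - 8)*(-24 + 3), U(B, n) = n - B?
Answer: 1/82500 ≈ 1.2121e-5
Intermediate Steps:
f = 287 (f = -7 + (-6 - 8)*(-24 + 3) = -7 - 14*(-21) = -7 + 294 = 287)
l = 82369 (l = ((0*3)*(-2 - 1*(-3)) + 287)² = (0*(-2 + 3) + 287)² = (0*1 + 287)² = (0 + 287)² = 287² = 82369)
1/(U(-67, 64) + l) = 1/((64 - 1*(-67)) + 82369) = 1/((64 + 67) + 82369) = 1/(131 + 82369) = 1/82500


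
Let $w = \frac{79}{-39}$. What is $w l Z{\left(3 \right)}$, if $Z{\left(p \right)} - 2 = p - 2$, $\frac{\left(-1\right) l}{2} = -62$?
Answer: $- \frac{9796}{13} \approx -753.54$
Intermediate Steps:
$l = 124$ ($l = \left(-2\right) \left(-62\right) = 124$)
$Z{\left(p \right)} = p$ ($Z{\left(p \right)} = 2 + \left(p - 2\right) = 2 + \left(-2 + p\right) = p$)
$w = - \frac{79}{39}$ ($w = 79 \left(- \frac{1}{39}\right) = - \frac{79}{39} \approx -2.0256$)
$w l Z{\left(3 \right)} = \left(- \frac{79}{39}\right) 124 \cdot 3 = \left(- \frac{9796}{39}\right) 3 = - \frac{9796}{13}$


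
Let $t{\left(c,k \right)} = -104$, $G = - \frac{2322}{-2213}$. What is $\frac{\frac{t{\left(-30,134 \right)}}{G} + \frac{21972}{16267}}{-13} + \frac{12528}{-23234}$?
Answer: $\frac{19912074527216}{2852180642727} \approx 6.9814$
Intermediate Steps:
$G = \frac{2322}{2213}$ ($G = \left(-2322\right) \left(- \frac{1}{2213}\right) = \frac{2322}{2213} \approx 1.0493$)
$\frac{\frac{t{\left(-30,134 \right)}}{G} + \frac{21972}{16267}}{-13} + \frac{12528}{-23234} = \frac{- \frac{104}{\frac{2322}{2213}} + \frac{21972}{16267}}{-13} + \frac{12528}{-23234} = \left(\left(-104\right) \frac{2213}{2322} + 21972 \cdot \frac{1}{16267}\right) \left(- \frac{1}{13}\right) + 12528 \left(- \frac{1}{23234}\right) = \left(- \frac{115076}{1161} + \frac{21972}{16267}\right) \left(- \frac{1}{13}\right) - \frac{6264}{11617} = \left(- \frac{1846431800}{18885987}\right) \left(- \frac{1}{13}\right) - \frac{6264}{11617} = \frac{1846431800}{245517831} - \frac{6264}{11617} = \frac{19912074527216}{2852180642727}$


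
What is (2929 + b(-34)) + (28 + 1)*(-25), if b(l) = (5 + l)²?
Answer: 3045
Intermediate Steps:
(2929 + b(-34)) + (28 + 1)*(-25) = (2929 + (5 - 34)²) + (28 + 1)*(-25) = (2929 + (-29)²) + 29*(-25) = (2929 + 841) - 725 = 3770 - 725 = 3045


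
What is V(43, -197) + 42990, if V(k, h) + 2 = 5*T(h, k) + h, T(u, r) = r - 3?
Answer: 42991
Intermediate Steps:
T(u, r) = -3 + r
V(k, h) = -17 + h + 5*k (V(k, h) = -2 + (5*(-3 + k) + h) = -2 + ((-15 + 5*k) + h) = -2 + (-15 + h + 5*k) = -17 + h + 5*k)
V(43, -197) + 42990 = (-17 - 197 + 5*43) + 42990 = (-17 - 197 + 215) + 42990 = 1 + 42990 = 42991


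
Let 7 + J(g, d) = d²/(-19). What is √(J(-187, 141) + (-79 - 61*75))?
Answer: 2*I*√515090/19 ≈ 75.547*I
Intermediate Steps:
J(g, d) = -7 - d²/19 (J(g, d) = -7 + d²/(-19) = -7 + d²*(-1/19) = -7 - d²/19)
√(J(-187, 141) + (-79 - 61*75)) = √((-7 - 1/19*141²) + (-79 - 61*75)) = √((-7 - 1/19*19881) + (-79 - 4575)) = √((-7 - 19881/19) - 4654) = √(-20014/19 - 4654) = √(-108440/19) = 2*I*√515090/19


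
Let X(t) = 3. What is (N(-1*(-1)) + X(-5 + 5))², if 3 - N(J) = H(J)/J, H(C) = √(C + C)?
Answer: (6 - √2)² ≈ 21.029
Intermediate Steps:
H(C) = √2*√C (H(C) = √(2*C) = √2*√C)
N(J) = 3 - √2/√J (N(J) = 3 - √2*√J/J = 3 - √2/√J)
(N(-1*(-1)) + X(-5 + 5))² = ((3 - √2/√(-1*(-1))) + 3)² = ((3 - √2/√1) + 3)² = ((3 - 1*√2*1) + 3)² = ((3 - √2) + 3)² = (6 - √2)²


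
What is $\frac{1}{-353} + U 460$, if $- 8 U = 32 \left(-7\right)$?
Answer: $\frac{4546639}{353} \approx 12880.0$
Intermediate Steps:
$U = 28$ ($U = - \frac{32 \left(-7\right)}{8} = \left(- \frac{1}{8}\right) \left(-224\right) = 28$)
$\frac{1}{-353} + U 460 = \frac{1}{-353} + 28 \cdot 460 = - \frac{1}{353} + 12880 = \frac{4546639}{353}$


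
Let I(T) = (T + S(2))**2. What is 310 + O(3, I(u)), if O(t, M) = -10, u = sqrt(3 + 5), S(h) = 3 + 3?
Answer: 300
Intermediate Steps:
S(h) = 6
u = 2*sqrt(2) (u = sqrt(8) = 2*sqrt(2) ≈ 2.8284)
I(T) = (6 + T)**2 (I(T) = (T + 6)**2 = (6 + T)**2)
310 + O(3, I(u)) = 310 - 10 = 300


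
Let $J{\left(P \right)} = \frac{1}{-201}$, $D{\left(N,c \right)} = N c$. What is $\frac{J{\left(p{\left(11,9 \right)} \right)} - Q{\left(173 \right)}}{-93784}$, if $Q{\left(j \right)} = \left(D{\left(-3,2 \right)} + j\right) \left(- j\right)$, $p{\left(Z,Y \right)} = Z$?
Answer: $- \frac{2903545}{9425292} \approx -0.30806$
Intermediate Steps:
$Q{\left(j \right)} = - j \left(-6 + j\right)$ ($Q{\left(j \right)} = \left(\left(-3\right) 2 + j\right) \left(- j\right) = \left(-6 + j\right) \left(- j\right) = - j \left(-6 + j\right)$)
$J{\left(P \right)} = - \frac{1}{201}$
$\frac{J{\left(p{\left(11,9 \right)} \right)} - Q{\left(173 \right)}}{-93784} = \frac{- \frac{1}{201} - 173 \left(6 - 173\right)}{-93784} = \left(- \frac{1}{201} - 173 \left(6 - 173\right)\right) \left(- \frac{1}{93784}\right) = \left(- \frac{1}{201} - 173 \left(-167\right)\right) \left(- \frac{1}{93784}\right) = \left(- \frac{1}{201} - -28891\right) \left(- \frac{1}{93784}\right) = \left(- \frac{1}{201} + 28891\right) \left(- \frac{1}{93784}\right) = \frac{5807090}{201} \left(- \frac{1}{93784}\right) = - \frac{2903545}{9425292}$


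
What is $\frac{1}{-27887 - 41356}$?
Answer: $- \frac{1}{69243} \approx -1.4442 \cdot 10^{-5}$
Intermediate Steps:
$\frac{1}{-27887 - 41356} = \frac{1}{-69243} = - \frac{1}{69243}$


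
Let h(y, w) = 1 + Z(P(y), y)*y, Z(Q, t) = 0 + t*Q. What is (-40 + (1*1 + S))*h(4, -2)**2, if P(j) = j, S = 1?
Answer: -160550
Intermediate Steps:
Z(Q, t) = Q*t (Z(Q, t) = 0 + Q*t = Q*t)
h(y, w) = 1 + y**3 (h(y, w) = 1 + (y*y)*y = 1 + y**2*y = 1 + y**3)
(-40 + (1*1 + S))*h(4, -2)**2 = (-40 + (1*1 + 1))*(1 + 4**3)**2 = (-40 + (1 + 1))*(1 + 64)**2 = (-40 + 2)*65**2 = -38*4225 = -160550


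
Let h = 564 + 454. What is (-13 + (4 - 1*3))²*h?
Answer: 146592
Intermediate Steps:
h = 1018
(-13 + (4 - 1*3))²*h = (-13 + (4 - 1*3))²*1018 = (-13 + (4 - 3))²*1018 = (-13 + 1)²*1018 = (-12)²*1018 = 144*1018 = 146592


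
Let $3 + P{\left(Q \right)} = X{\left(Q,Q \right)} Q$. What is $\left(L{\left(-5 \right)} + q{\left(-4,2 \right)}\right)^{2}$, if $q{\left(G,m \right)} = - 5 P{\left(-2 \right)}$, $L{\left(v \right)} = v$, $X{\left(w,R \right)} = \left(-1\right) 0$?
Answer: $100$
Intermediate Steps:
$X{\left(w,R \right)} = 0$
$P{\left(Q \right)} = -3$ ($P{\left(Q \right)} = -3 + 0 Q = -3 + 0 = -3$)
$q{\left(G,m \right)} = 15$ ($q{\left(G,m \right)} = \left(-5\right) \left(-3\right) = 15$)
$\left(L{\left(-5 \right)} + q{\left(-4,2 \right)}\right)^{2} = \left(-5 + 15\right)^{2} = 10^{2} = 100$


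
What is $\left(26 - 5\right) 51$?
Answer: $1071$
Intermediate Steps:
$\left(26 - 5\right) 51 = 21 \cdot 51 = 1071$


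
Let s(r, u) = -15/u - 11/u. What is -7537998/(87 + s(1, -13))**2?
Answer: -7537998/7921 ≈ -951.65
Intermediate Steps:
s(r, u) = -26/u
-7537998/(87 + s(1, -13))**2 = -7537998/(87 - 26/(-13))**2 = -7537998/(87 - 26*(-1/13))**2 = -7537998/(87 + 2)**2 = -7537998/(89**2) = -7537998/7921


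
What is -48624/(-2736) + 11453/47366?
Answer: 48634579/2699862 ≈ 18.014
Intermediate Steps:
-48624/(-2736) + 11453/47366 = -48624*(-1/2736) + 11453*(1/47366) = 1013/57 + 11453/47366 = 48634579/2699862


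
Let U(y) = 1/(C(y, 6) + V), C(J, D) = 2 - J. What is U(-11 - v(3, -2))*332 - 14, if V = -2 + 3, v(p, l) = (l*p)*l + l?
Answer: -1/6 ≈ -0.16667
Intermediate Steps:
v(p, l) = l + p*l**2 (v(p, l) = p*l**2 + l = l + p*l**2)
V = 1
U(y) = 1/(3 - y) (U(y) = 1/((2 - y) + 1) = 1/(3 - y))
U(-11 - v(3, -2))*332 - 14 = -1/(-3 + (-11 - (-2)*(1 - 2*3)))*332 - 14 = -1/(-3 + (-11 - (-2)*(1 - 6)))*332 - 14 = -1/(-3 + (-11 - (-2)*(-5)))*332 - 14 = -1/(-3 + (-11 - 1*10))*332 - 14 = -1/(-3 + (-11 - 10))*332 - 14 = -1/(-3 - 21)*332 - 14 = -1/(-24)*332 - 14 = -1*(-1/24)*332 - 14 = (1/24)*332 - 14 = 83/6 - 14 = -1/6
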